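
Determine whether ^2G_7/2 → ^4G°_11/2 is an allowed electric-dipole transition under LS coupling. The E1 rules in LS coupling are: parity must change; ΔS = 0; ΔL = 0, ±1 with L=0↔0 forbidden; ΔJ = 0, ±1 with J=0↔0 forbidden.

Reading off the term symbols: S 1/2→3/2, L 4→4, J 7/2→11/2, parity even→odd.
Parity must change: even → odd — ✓.
ΔS = 0: S: 1/2 → 3/2 — ✗.
ΔL = 0, ±1 (not L=0↔0): L: 4 → 4, ΔL = +0 — ✓.
ΔJ = 0, ±1 (not J=0↔0): J: 7/2 → 11/2, ΔJ = +2 — ✗.
Rule(s) violated: ΔS, ΔJ.

forbidden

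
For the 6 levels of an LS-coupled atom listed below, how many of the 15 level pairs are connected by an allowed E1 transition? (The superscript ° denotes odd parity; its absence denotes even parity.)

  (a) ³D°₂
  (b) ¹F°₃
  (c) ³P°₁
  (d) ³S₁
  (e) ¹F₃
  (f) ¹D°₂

3

(a)–(b): forbidden (parity, ΔS).
(a)–(c): forbidden (parity).
(a)–(d): forbidden (ΔL).
(a)–(e): forbidden (ΔS).
(a)–(f): forbidden (parity, ΔS).
(b)–(c): forbidden (parity, ΔS, ΔL, ΔJ).
(b)–(d): forbidden (ΔS, ΔL, ΔJ).
(b)–(e): allowed.
(b)–(f): forbidden (parity).
(c)–(d): allowed.
(c)–(e): forbidden (ΔS, ΔL, ΔJ).
(c)–(f): forbidden (parity, ΔS).
(d)–(e): forbidden (parity, ΔS, ΔL, ΔJ).
(d)–(f): forbidden (ΔS, ΔL).
(e)–(f): allowed.
Allowed pairs: 3 of 15.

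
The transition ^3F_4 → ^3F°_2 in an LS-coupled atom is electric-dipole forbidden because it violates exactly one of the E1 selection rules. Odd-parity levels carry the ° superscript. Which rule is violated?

the ΔJ = 0, ±1 rule

Parity must change: even → odd — ok.
ΔS = 0: S: 1 → 1 — ok.
ΔL = 0, ±1 (not L=0↔0): L: 3 → 3, ΔL = +0 — ok.
ΔJ = 0, ±1 (not J=0↔0): J: 4 → 2, ΔJ = -2 — fails.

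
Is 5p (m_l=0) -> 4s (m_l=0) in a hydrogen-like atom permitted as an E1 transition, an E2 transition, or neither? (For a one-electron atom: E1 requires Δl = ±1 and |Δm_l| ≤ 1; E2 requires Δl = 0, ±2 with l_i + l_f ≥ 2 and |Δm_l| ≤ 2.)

Δl = 0 − 1 = -1; l_i + l_f = 1.
Δm_l = +0.
E1 (Δl = ±1, |Δm_l| ≤ 1): satisfied.
E2 (Δl = 0,±2, l_i+l_f ≥ 2, |Δm_l| ≤ 2): not satisfied.

E1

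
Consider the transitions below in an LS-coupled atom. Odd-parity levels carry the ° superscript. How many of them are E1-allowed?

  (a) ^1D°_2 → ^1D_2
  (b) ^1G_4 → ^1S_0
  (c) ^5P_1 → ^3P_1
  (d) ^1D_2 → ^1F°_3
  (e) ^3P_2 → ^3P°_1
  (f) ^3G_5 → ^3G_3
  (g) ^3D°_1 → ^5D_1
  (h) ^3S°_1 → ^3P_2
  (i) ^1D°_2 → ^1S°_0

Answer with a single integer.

(a) allowed
(b) forbidden (parity, ΔL, ΔJ fail)
(c) forbidden (parity, ΔS fail)
(d) allowed
(e) allowed
(f) forbidden (parity, ΔJ fail)
(g) forbidden (ΔS fails)
(h) allowed
(i) forbidden (parity, ΔL, ΔJ fail)
Total allowed: 4 of 9.

4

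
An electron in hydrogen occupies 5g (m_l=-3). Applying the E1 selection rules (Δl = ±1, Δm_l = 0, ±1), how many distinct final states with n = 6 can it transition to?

5

E1 requires Δl = ±1, so l_f ∈ {3, 5}; with 0 ≤ l_f ≤ n_f−1 = 5, the allowed l_f values are {3, 5}.
For l_f = 3: m_f ∈ {m_i−1, m_i, m_i+1} ∩ [−3, 3] = {-3, -2} → 2 states.
For l_f = 5: m_f ∈ {m_i−1, m_i, m_i+1} ∩ [−5, 5] = {-4, -3, -2} → 3 states.
Total: 5.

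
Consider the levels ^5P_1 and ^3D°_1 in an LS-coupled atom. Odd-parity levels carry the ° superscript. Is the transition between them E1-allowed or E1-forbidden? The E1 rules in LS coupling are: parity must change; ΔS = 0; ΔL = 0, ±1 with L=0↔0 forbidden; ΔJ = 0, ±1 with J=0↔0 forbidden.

Reading off the term symbols: S 2→1, L 1→2, J 1→1, parity even→odd.
Parity must change: even → odd — ok.
ΔS = 0: S: 2 → 1 — fails.
ΔL = 0, ±1 (not L=0↔0): L: 1 → 2, ΔL = +1 — ok.
ΔJ = 0, ±1 (not J=0↔0): J: 1 → 1, ΔJ = +0 — ok.
Rule(s) violated: ΔS.

forbidden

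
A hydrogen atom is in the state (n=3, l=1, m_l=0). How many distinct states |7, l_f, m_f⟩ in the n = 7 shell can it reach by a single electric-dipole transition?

E1 requires Δl = ±1, so l_f ∈ {0, 2}; with 0 ≤ l_f ≤ n_f−1 = 6, the allowed l_f values are {0, 2}.
For l_f = 0: m_f ∈ {m_i−1, m_i, m_i+1} ∩ [−0, 0] = {0} → 1 state.
For l_f = 2: m_f ∈ {m_i−1, m_i, m_i+1} ∩ [−2, 2] = {-1, 0, 1} → 3 states.
Total: 4.

4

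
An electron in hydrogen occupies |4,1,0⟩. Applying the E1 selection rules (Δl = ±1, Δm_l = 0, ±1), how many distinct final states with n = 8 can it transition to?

E1 requires Δl = ±1, so l_f ∈ {0, 2}; with 0 ≤ l_f ≤ n_f−1 = 7, the allowed l_f values are {0, 2}.
For l_f = 0: m_f ∈ {m_i−1, m_i, m_i+1} ∩ [−0, 0] = {0} → 1 state.
For l_f = 2: m_f ∈ {m_i−1, m_i, m_i+1} ∩ [−2, 2] = {-1, 0, 1} → 3 states.
Total: 4.

4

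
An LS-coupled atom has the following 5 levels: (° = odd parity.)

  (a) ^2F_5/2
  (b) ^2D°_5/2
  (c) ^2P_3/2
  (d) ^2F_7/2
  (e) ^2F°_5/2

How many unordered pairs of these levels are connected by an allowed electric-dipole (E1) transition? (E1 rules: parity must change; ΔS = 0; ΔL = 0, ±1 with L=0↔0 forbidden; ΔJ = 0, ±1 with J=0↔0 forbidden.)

(a)–(b): allowed.
(a)–(c): forbidden (parity, ΔL).
(a)–(d): forbidden (parity).
(a)–(e): allowed.
(b)–(c): allowed.
(b)–(d): allowed.
(b)–(e): forbidden (parity).
(c)–(d): forbidden (parity, ΔL, ΔJ).
(c)–(e): forbidden (ΔL).
(d)–(e): allowed.
Allowed pairs: 5 of 10.

5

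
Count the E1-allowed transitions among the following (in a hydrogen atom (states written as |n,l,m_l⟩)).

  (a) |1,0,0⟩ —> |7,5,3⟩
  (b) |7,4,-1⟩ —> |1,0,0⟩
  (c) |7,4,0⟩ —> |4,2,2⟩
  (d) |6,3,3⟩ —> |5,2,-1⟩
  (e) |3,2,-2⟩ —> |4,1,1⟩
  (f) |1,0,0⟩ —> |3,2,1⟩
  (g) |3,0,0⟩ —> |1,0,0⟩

(a) forbidden — Δl = +5 (E1 requires Δl = ±1); Δm_l = +3 (E1 requires Δm_l = 0, ±1)
(b) forbidden — Δl = -4 (E1 requires Δl = ±1)
(c) forbidden — Δl = -2 (E1 requires Δl = ±1); Δm_l = +2 (E1 requires Δm_l = 0, ±1)
(d) forbidden — Δm_l = -4 (E1 requires Δm_l = 0, ±1)
(e) forbidden — Δm_l = +3 (E1 requires Δm_l = 0, ±1)
(f) forbidden — Δl = +2 (E1 requires Δl = ±1)
(g) forbidden — Δl = +0 (E1 requires Δl = ±1)
Total allowed: 0 of 7.

0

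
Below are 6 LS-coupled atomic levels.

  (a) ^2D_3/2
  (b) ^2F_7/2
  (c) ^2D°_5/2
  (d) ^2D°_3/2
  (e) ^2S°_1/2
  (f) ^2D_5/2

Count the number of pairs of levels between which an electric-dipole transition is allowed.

(a)–(b): forbidden (parity, ΔJ).
(a)–(c): allowed.
(a)–(d): allowed.
(a)–(e): forbidden (ΔL).
(a)–(f): forbidden (parity).
(b)–(c): allowed.
(b)–(d): forbidden (ΔJ).
(b)–(e): forbidden (ΔL, ΔJ).
(b)–(f): forbidden (parity).
(c)–(d): forbidden (parity).
(c)–(e): forbidden (parity, ΔL, ΔJ).
(c)–(f): allowed.
(d)–(e): forbidden (parity, ΔL).
(d)–(f): allowed.
(e)–(f): forbidden (ΔL, ΔJ).
Allowed pairs: 5 of 15.

5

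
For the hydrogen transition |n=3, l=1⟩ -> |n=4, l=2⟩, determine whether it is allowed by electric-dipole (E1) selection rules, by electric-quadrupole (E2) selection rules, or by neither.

Δl = 2 − 1 = +1; l_i + l_f = 3.
E1 (Δl = ±1): satisfied.
E2 (Δl = 0,±2, l_i+l_f ≥ 2): not satisfied.

E1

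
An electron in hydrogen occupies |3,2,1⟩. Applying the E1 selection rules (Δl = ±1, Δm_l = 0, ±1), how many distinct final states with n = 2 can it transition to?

E1 requires Δl = ±1, so l_f ∈ {1, 3}; with 0 ≤ l_f ≤ n_f−1 = 1, the allowed l_f values are {1}.
For l_f = 1: m_f ∈ {m_i−1, m_i, m_i+1} ∩ [−1, 1] = {0, 1} → 2 states.
Total: 2.

2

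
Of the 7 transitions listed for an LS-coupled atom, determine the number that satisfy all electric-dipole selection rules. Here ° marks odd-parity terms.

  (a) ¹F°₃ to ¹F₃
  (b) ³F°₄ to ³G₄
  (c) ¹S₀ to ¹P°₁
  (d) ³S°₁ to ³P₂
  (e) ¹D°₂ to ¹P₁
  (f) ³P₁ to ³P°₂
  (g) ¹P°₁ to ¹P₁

7

(a) allowed
(b) allowed
(c) allowed
(d) allowed
(e) allowed
(f) allowed
(g) allowed
Total allowed: 7 of 7.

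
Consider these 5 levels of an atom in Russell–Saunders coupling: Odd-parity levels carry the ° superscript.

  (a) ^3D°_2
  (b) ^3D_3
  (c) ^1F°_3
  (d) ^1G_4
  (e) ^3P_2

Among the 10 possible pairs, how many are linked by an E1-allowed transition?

3

(a)–(b): allowed.
(a)–(c): forbidden (parity, ΔS).
(a)–(d): forbidden (ΔS, ΔL, ΔJ).
(a)–(e): allowed.
(b)–(c): forbidden (ΔS).
(b)–(d): forbidden (parity, ΔS, ΔL).
(b)–(e): forbidden (parity).
(c)–(d): allowed.
(c)–(e): forbidden (ΔS, ΔL).
(d)–(e): forbidden (parity, ΔS, ΔL, ΔJ).
Allowed pairs: 3 of 10.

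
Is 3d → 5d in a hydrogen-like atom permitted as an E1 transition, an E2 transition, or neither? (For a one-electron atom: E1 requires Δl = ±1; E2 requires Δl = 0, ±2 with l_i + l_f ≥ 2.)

Δl = 2 − 2 = +0; l_i + l_f = 4.
E1 (Δl = ±1): not satisfied.
E2 (Δl = 0,±2, l_i+l_f ≥ 2): satisfied.

E2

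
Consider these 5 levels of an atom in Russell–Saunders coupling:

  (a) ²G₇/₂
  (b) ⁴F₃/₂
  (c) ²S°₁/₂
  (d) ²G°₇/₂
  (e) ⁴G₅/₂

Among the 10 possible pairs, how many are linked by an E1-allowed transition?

(a)–(b): forbidden (parity, ΔS, ΔJ).
(a)–(c): forbidden (ΔL, ΔJ).
(a)–(d): allowed.
(a)–(e): forbidden (parity, ΔS).
(b)–(c): forbidden (ΔS, ΔL).
(b)–(d): forbidden (ΔS, ΔJ).
(b)–(e): forbidden (parity).
(c)–(d): forbidden (parity, ΔL, ΔJ).
(c)–(e): forbidden (ΔS, ΔL, ΔJ).
(d)–(e): forbidden (ΔS).
Allowed pairs: 1 of 10.

1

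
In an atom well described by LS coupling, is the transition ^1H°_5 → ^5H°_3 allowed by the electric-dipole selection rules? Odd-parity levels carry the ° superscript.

Reading off the term symbols: S 0→2, L 5→5, J 5→3, parity odd→odd.
ΔL = 0, ±1 (not L=0↔0): L: 5 → 5, ΔL = +0 — ok.
ΔJ = 0, ±1 (not J=0↔0): J: 5 → 3, ΔJ = -2 — fails.
Parity must change: odd → odd — fails.
ΔS = 0: S: 0 → 2 — fails.
Rule(s) violated: parity, ΔS, ΔJ.

forbidden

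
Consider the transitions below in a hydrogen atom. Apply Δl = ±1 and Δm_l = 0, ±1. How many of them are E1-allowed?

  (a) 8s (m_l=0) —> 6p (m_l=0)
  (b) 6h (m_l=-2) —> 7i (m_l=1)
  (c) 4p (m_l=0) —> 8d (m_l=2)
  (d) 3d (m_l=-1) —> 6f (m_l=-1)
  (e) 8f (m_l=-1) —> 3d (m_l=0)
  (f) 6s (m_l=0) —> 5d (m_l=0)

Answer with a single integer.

3

(a) allowed
(b) forbidden — Δm_l = +3 (E1 requires Δm_l = 0, ±1)
(c) forbidden — Δm_l = +2 (E1 requires Δm_l = 0, ±1)
(d) allowed
(e) allowed
(f) forbidden — Δl = +2 (E1 requires Δl = ±1)
Total allowed: 3 of 6.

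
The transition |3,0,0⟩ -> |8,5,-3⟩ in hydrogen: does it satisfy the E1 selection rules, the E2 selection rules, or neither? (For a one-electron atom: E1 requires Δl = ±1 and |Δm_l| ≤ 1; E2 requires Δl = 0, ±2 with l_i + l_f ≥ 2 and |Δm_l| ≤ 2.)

Δl = 5 − 0 = +5; l_i + l_f = 5.
Δm_l = -3.
E1 (Δl = ±1, |Δm_l| ≤ 1): not satisfied.
E2 (Δl = 0,±2, l_i+l_f ≥ 2, |Δm_l| ≤ 2): not satisfied.

neither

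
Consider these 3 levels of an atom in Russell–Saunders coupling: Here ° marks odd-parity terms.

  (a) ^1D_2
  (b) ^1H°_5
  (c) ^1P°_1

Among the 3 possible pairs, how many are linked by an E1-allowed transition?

(a)–(b): forbidden (ΔL, ΔJ).
(a)–(c): allowed.
(b)–(c): forbidden (parity, ΔL, ΔJ).
Allowed pairs: 1 of 3.

1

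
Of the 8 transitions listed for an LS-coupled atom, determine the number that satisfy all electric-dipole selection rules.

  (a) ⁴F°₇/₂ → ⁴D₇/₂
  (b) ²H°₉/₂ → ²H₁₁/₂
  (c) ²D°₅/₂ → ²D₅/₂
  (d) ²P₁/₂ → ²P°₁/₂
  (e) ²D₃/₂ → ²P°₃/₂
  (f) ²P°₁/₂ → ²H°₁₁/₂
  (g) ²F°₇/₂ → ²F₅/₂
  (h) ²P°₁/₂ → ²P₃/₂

7

(a) allowed
(b) allowed
(c) allowed
(d) allowed
(e) allowed
(f) forbidden (parity, ΔL, ΔJ fail)
(g) allowed
(h) allowed
Total allowed: 7 of 8.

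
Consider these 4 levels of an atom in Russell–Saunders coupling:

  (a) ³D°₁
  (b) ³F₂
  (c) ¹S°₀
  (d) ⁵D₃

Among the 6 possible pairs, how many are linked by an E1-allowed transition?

(a)–(b): allowed.
(a)–(c): forbidden (parity, ΔS, ΔL).
(a)–(d): forbidden (ΔS, ΔJ).
(b)–(c): forbidden (ΔS, ΔL, ΔJ).
(b)–(d): forbidden (parity, ΔS).
(c)–(d): forbidden (ΔS, ΔL, ΔJ).
Allowed pairs: 1 of 6.

1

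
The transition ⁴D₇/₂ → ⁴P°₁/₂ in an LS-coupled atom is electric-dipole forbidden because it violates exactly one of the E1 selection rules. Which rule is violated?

Reading off the term symbols: S 3/2→3/2, L 2→1, J 7/2→1/2, parity even→odd.
Parity must change: even → odd — ok.
ΔJ = 0, ±1 (not J=0↔0): J: 7/2 → 1/2, ΔJ = -3 — fails.
ΔS = 0: S: 3/2 → 3/2 — ok.
ΔL = 0, ±1 (not L=0↔0): L: 2 → 1, ΔL = -1 — ok.

the ΔJ = 0, ±1 rule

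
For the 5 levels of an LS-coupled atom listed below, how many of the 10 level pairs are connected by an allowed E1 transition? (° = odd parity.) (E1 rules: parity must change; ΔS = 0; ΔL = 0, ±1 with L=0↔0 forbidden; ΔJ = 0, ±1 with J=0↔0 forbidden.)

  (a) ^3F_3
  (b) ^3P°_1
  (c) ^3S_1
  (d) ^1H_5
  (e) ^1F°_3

1

(a)–(b): forbidden (ΔL, ΔJ).
(a)–(c): forbidden (parity, ΔL, ΔJ).
(a)–(d): forbidden (parity, ΔS, ΔL, ΔJ).
(a)–(e): forbidden (ΔS).
(b)–(c): allowed.
(b)–(d): forbidden (ΔS, ΔL, ΔJ).
(b)–(e): forbidden (parity, ΔS, ΔL, ΔJ).
(c)–(d): forbidden (parity, ΔS, ΔL, ΔJ).
(c)–(e): forbidden (ΔS, ΔL, ΔJ).
(d)–(e): forbidden (ΔL, ΔJ).
Allowed pairs: 1 of 10.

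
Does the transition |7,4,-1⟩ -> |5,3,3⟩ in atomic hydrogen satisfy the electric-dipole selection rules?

forbidden

Δl = 3 − 4 = -1; the E1 rule Δl = ±1 is passes.
m_l: -1 → 3 (Δm_l = +4). |Δm_l| ≤ 1 fails.
The transition is electric-dipole forbidden.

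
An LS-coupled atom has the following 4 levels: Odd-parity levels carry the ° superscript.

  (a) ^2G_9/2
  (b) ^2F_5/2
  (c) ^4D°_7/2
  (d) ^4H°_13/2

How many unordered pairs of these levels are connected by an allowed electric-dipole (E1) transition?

0

(a)–(b): forbidden (parity, ΔJ).
(a)–(c): forbidden (ΔS, ΔL).
(a)–(d): forbidden (ΔS, ΔJ).
(b)–(c): forbidden (ΔS).
(b)–(d): forbidden (ΔS, ΔL, ΔJ).
(c)–(d): forbidden (parity, ΔL, ΔJ).
Allowed pairs: 0 of 6.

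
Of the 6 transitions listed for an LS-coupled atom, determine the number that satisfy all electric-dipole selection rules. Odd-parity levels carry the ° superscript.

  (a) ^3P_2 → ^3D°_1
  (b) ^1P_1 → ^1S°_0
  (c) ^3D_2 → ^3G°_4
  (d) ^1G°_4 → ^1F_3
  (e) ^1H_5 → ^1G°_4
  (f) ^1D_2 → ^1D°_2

5

(a) allowed
(b) allowed
(c) forbidden (ΔL, ΔJ fail)
(d) allowed
(e) allowed
(f) allowed
Total allowed: 5 of 6.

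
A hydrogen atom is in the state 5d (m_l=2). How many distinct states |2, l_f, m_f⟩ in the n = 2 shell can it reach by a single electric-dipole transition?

E1 requires Δl = ±1, so l_f ∈ {1, 3}; with 0 ≤ l_f ≤ n_f−1 = 1, the allowed l_f values are {1}.
For l_f = 1: m_f ∈ {m_i−1, m_i, m_i+1} ∩ [−1, 1] = {1} → 1 state.
Total: 1.

1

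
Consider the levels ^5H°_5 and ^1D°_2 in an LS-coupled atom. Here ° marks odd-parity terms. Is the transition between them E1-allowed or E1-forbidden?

Initial level: S=2, L=5, J=5, parity odd. Final level: S=0, L=2, J=2, parity odd.
ΔL = 0, ±1 (not L=0↔0): L: 5 → 2, ΔL = -3 — violated.
ΔS = 0: S: 2 → 0 — violated.
ΔJ = 0, ±1 (not J=0↔0): J: 5 → 2, ΔJ = -3 — violated.
Parity must change: odd → odd — violated.
Rule(s) violated: parity, ΔS, ΔL, ΔJ.

forbidden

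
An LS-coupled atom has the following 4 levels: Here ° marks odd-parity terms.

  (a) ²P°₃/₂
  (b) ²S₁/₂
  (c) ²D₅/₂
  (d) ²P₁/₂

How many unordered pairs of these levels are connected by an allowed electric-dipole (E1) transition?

3

(a)–(b): allowed.
(a)–(c): allowed.
(a)–(d): allowed.
(b)–(c): forbidden (parity, ΔL, ΔJ).
(b)–(d): forbidden (parity).
(c)–(d): forbidden (parity, ΔJ).
Allowed pairs: 3 of 6.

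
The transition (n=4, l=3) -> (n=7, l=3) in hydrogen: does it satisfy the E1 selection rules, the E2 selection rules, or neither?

E2

Δl = 3 − 3 = +0; l_i + l_f = 6.
E1 (Δl = ±1): not satisfied.
E2 (Δl = 0,±2, l_i+l_f ≥ 2): satisfied.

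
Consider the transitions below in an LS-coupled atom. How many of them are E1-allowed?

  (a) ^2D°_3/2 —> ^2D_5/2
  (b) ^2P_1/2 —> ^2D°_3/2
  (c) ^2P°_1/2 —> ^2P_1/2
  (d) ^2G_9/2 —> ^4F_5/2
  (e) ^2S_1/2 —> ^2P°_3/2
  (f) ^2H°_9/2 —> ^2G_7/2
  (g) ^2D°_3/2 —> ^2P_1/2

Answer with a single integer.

6

(a) allowed
(b) allowed
(c) allowed
(d) forbidden (parity, ΔS, ΔJ fail)
(e) allowed
(f) allowed
(g) allowed
Total allowed: 6 of 7.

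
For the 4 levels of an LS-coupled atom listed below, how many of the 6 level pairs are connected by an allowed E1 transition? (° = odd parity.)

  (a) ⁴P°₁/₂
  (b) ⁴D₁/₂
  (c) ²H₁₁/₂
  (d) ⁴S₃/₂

(a)–(b): allowed.
(a)–(c): forbidden (ΔS, ΔL, ΔJ).
(a)–(d): allowed.
(b)–(c): forbidden (parity, ΔS, ΔL, ΔJ).
(b)–(d): forbidden (parity, ΔL).
(c)–(d): forbidden (parity, ΔS, ΔL, ΔJ).
Allowed pairs: 2 of 6.

2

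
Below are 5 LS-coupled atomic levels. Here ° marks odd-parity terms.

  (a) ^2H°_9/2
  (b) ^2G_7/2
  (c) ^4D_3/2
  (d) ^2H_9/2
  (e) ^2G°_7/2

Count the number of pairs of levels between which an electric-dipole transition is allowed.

(a)–(b): allowed.
(a)–(c): forbidden (ΔS, ΔL, ΔJ).
(a)–(d): allowed.
(a)–(e): forbidden (parity).
(b)–(c): forbidden (parity, ΔS, ΔL, ΔJ).
(b)–(d): forbidden (parity).
(b)–(e): allowed.
(c)–(d): forbidden (parity, ΔS, ΔL, ΔJ).
(c)–(e): forbidden (ΔS, ΔL, ΔJ).
(d)–(e): allowed.
Allowed pairs: 4 of 10.

4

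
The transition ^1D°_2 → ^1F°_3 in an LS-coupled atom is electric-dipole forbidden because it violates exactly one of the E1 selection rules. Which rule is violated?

Parity must change: odd → odd — fails.
ΔS = 0: S: 0 → 0 — passes.
ΔL = 0, ±1 (not L=0↔0): L: 2 → 3, ΔL = +1 — passes.
ΔJ = 0, ±1 (not J=0↔0): J: 2 → 3, ΔJ = +1 — passes.

parity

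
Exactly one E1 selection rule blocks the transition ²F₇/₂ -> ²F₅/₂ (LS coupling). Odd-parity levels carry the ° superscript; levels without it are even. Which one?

parity

Parity must change: even → even — fails.
ΔS = 0: S: 1/2 → 1/2 — passes.
ΔL = 0, ±1 (not L=0↔0): L: 3 → 3, ΔL = +0 — passes.
ΔJ = 0, ±1 (not J=0↔0): J: 7/2 → 5/2, ΔJ = -1 — passes.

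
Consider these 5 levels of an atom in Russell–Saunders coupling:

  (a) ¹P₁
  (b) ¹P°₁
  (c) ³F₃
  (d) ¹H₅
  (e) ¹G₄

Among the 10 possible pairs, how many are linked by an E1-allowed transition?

(a)–(b): allowed.
(a)–(c): forbidden (parity, ΔS, ΔL, ΔJ).
(a)–(d): forbidden (parity, ΔL, ΔJ).
(a)–(e): forbidden (parity, ΔL, ΔJ).
(b)–(c): forbidden (ΔS, ΔL, ΔJ).
(b)–(d): forbidden (ΔL, ΔJ).
(b)–(e): forbidden (ΔL, ΔJ).
(c)–(d): forbidden (parity, ΔS, ΔL, ΔJ).
(c)–(e): forbidden (parity, ΔS).
(d)–(e): forbidden (parity).
Allowed pairs: 1 of 10.

1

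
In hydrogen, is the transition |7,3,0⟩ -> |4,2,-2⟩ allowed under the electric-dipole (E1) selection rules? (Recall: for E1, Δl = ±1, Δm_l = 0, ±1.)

forbidden

Initial l = 3, final l = 2, so Δl = -1. E1 requires Δl = ±1: ✓.
m_l: 0 → -2 (Δm_l = -2). |Δm_l| ≤ 1 ✗.
The transition is electric-dipole forbidden.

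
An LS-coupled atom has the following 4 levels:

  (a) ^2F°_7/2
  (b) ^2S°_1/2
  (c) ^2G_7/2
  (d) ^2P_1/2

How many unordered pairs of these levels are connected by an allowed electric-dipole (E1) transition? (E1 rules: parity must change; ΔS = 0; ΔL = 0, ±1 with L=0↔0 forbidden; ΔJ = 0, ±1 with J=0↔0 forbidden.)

(a)–(b): forbidden (parity, ΔL, ΔJ).
(a)–(c): allowed.
(a)–(d): forbidden (ΔL, ΔJ).
(b)–(c): forbidden (ΔL, ΔJ).
(b)–(d): allowed.
(c)–(d): forbidden (parity, ΔL, ΔJ).
Allowed pairs: 2 of 6.

2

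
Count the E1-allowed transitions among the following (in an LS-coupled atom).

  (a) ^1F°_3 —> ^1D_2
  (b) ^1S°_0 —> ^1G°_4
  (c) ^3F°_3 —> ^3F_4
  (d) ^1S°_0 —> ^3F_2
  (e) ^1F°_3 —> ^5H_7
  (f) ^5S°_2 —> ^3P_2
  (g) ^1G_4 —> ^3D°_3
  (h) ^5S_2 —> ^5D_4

(a) allowed
(b) forbidden (parity, ΔL, ΔJ fail)
(c) allowed
(d) forbidden (ΔS, ΔL, ΔJ fail)
(e) forbidden (ΔS, ΔL, ΔJ fail)
(f) forbidden (ΔS fails)
(g) forbidden (ΔS, ΔL fail)
(h) forbidden (parity, ΔL, ΔJ fail)
Total allowed: 2 of 8.

2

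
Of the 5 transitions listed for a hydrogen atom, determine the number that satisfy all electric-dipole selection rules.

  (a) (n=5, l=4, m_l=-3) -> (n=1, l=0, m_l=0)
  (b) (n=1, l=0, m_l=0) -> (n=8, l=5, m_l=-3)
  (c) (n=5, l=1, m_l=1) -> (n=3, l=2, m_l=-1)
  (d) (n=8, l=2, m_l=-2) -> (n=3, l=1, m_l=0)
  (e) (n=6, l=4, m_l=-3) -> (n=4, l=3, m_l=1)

0

(a) forbidden — Δl = -4 (E1 requires Δl = ±1); Δm_l = +3 (E1 requires Δm_l = 0, ±1)
(b) forbidden — Δl = +5 (E1 requires Δl = ±1); Δm_l = -3 (E1 requires Δm_l = 0, ±1)
(c) forbidden — Δm_l = -2 (E1 requires Δm_l = 0, ±1)
(d) forbidden — Δm_l = +2 (E1 requires Δm_l = 0, ±1)
(e) forbidden — Δm_l = +4 (E1 requires Δm_l = 0, ±1)
Total allowed: 0 of 5.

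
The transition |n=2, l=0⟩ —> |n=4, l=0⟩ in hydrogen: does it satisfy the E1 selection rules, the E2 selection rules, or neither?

neither

Δl = 0 − 0 = +0; l_i + l_f = 0.
E1 (Δl = ±1): not satisfied.
E2 (Δl = 0,±2, l_i+l_f ≥ 2): not satisfied.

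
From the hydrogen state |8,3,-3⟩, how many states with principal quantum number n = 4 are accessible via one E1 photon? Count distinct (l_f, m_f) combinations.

E1 requires Δl = ±1, so l_f ∈ {2, 4}; with 0 ≤ l_f ≤ n_f−1 = 3, the allowed l_f values are {2}.
For l_f = 2: m_f ∈ {m_i−1, m_i, m_i+1} ∩ [−2, 2] = {-2} → 1 state.
Total: 1.

1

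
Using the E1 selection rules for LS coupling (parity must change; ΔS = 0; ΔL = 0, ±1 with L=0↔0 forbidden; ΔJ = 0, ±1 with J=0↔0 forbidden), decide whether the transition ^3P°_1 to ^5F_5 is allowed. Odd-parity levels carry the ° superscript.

ΔS = 0: S: 1 → 2 — violated.
Parity must change: odd → even — satisfied.
ΔJ = 0, ±1 (not J=0↔0): J: 1 → 5, ΔJ = +4 — violated.
ΔL = 0, ±1 (not L=0↔0): L: 1 → 3, ΔL = +2 — violated.
Rule(s) violated: ΔS, ΔL, ΔJ.

forbidden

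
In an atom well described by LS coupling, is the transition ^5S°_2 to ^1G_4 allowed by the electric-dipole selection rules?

Reading off the term symbols: S 2→0, L 0→4, J 2→4, parity odd→even.
Parity must change: odd → even — ✓.
ΔS = 0: S: 2 → 0 — ✗.
ΔL = 0, ±1 (not L=0↔0): L: 0 → 4, ΔL = +4 — ✗.
ΔJ = 0, ±1 (not J=0↔0): J: 2 → 4, ΔJ = +2 — ✗.
Rule(s) violated: ΔS, ΔL, ΔJ.

forbidden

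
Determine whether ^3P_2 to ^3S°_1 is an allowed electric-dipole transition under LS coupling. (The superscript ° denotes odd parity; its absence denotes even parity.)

Reading off the term symbols: S 1→1, L 1→0, J 2→1, parity even→odd.
Parity must change: even → odd — passes.
ΔS = 0: S: 1 → 1 — passes.
ΔL = 0, ±1 (not L=0↔0): L: 1 → 0, ΔL = -1 — passes.
ΔJ = 0, ±1 (not J=0↔0): J: 2 → 1, ΔJ = -1 — passes.
All four E1 rules are satisfied.

allowed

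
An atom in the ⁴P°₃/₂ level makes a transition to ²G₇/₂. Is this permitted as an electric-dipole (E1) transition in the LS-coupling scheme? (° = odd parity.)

forbidden

Initial level: S=3/2, L=1, J=3/2, parity odd. Final level: S=1/2, L=4, J=7/2, parity even.
Parity must change: odd → even — satisfied.
ΔS = 0: S: 3/2 → 1/2 — violated.
ΔL = 0, ±1 (not L=0↔0): L: 1 → 4, ΔL = +3 — violated.
ΔJ = 0, ±1 (not J=0↔0): J: 3/2 → 7/2, ΔJ = +2 — violated.
Rule(s) violated: ΔS, ΔL, ΔJ.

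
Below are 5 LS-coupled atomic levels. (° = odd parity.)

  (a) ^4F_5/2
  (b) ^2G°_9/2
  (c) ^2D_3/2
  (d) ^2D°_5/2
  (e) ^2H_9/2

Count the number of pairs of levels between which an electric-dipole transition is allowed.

2

(a)–(b): forbidden (ΔS, ΔJ).
(a)–(c): forbidden (parity, ΔS).
(a)–(d): forbidden (ΔS).
(a)–(e): forbidden (parity, ΔS, ΔL, ΔJ).
(b)–(c): forbidden (ΔL, ΔJ).
(b)–(d): forbidden (parity, ΔL, ΔJ).
(b)–(e): allowed.
(c)–(d): allowed.
(c)–(e): forbidden (parity, ΔL, ΔJ).
(d)–(e): forbidden (ΔL, ΔJ).
Allowed pairs: 2 of 10.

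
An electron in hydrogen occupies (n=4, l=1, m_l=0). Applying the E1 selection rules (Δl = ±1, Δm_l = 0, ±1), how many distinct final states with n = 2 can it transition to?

1

E1 requires Δl = ±1, so l_f ∈ {0, 2}; with 0 ≤ l_f ≤ n_f−1 = 1, the allowed l_f values are {0}.
For l_f = 0: m_f ∈ {m_i−1, m_i, m_i+1} ∩ [−0, 0] = {0} → 1 state.
Total: 1.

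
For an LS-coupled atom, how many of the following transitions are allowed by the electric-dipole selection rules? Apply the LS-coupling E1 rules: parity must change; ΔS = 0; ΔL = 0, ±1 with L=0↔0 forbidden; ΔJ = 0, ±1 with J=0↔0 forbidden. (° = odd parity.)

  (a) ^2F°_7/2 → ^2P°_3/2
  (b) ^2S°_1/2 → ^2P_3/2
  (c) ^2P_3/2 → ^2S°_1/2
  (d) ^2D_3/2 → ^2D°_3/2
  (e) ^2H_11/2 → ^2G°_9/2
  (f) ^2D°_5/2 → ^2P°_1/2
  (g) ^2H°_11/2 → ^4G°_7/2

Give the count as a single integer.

(a) forbidden (parity, ΔL, ΔJ fail)
(b) allowed
(c) allowed
(d) allowed
(e) allowed
(f) forbidden (parity, ΔJ fail)
(g) forbidden (parity, ΔS, ΔJ fail)
Total allowed: 4 of 7.

4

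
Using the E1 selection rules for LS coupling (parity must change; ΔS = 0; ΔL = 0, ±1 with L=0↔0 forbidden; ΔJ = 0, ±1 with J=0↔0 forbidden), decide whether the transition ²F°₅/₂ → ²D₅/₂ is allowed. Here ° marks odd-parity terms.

allowed

Initial level: S=1/2, L=3, J=5/2, parity odd. Final level: S=1/2, L=2, J=5/2, parity even.
Parity must change: odd → even — passes.
ΔS = 0: S: 1/2 → 1/2 — passes.
ΔL = 0, ±1 (not L=0↔0): L: 3 → 2, ΔL = -1 — passes.
ΔJ = 0, ±1 (not J=0↔0): J: 5/2 → 5/2, ΔJ = +0 — passes.
All four E1 rules are satisfied.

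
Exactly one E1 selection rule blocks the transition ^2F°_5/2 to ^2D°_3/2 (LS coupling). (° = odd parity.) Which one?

parity

Reading off the term symbols: S 1/2→1/2, L 3→2, J 5/2→3/2, parity odd→odd.
Parity must change: odd → odd — ✗.
ΔS = 0: S: 1/2 → 1/2 — ✓.
ΔL = 0, ±1 (not L=0↔0): L: 3 → 2, ΔL = -1 — ✓.
ΔJ = 0, ±1 (not J=0↔0): J: 5/2 → 3/2, ΔJ = -1 — ✓.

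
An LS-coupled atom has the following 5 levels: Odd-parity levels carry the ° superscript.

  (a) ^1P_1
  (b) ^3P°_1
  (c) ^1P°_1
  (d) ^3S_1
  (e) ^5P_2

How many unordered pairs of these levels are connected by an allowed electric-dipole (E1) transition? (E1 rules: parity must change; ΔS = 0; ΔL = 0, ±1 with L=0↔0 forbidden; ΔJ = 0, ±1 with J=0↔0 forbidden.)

2

(a)–(b): forbidden (ΔS).
(a)–(c): allowed.
(a)–(d): forbidden (parity, ΔS).
(a)–(e): forbidden (parity, ΔS).
(b)–(c): forbidden (parity, ΔS).
(b)–(d): allowed.
(b)–(e): forbidden (ΔS).
(c)–(d): forbidden (ΔS).
(c)–(e): forbidden (ΔS).
(d)–(e): forbidden (parity, ΔS).
Allowed pairs: 2 of 10.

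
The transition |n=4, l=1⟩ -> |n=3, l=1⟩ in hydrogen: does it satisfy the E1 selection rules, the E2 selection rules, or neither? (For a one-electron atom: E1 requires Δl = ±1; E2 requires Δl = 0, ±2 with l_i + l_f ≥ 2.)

Δl = 1 − 1 = +0; l_i + l_f = 2.
E1 (Δl = ±1): not satisfied.
E2 (Δl = 0,±2, l_i+l_f ≥ 2): satisfied.

E2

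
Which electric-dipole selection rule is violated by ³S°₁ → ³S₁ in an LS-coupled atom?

the L=0 ↔ L=0 exclusion

Reading off the term symbols: S 1→1, L 0→0, J 1→1, parity odd→even.
ΔS = 0: S: 1 → 1 — ✓.
Parity must change: odd → even — ✓.
ΔL = 0, ±1 (not L=0↔0): L: 0 → 0, ΔL = +0 — ✗.
ΔJ = 0, ±1 (not J=0↔0): J: 1 → 1, ΔJ = +0 — ✓.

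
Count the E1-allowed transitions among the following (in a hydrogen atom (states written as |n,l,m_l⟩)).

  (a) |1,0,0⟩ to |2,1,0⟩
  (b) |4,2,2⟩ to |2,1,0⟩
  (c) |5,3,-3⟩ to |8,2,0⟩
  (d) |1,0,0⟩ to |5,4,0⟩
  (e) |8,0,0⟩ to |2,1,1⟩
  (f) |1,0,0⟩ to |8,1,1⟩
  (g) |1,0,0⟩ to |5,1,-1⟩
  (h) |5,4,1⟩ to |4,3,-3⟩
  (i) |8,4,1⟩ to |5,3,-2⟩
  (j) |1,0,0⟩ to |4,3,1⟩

4

(a) allowed
(b) forbidden — Δm_l = -2 (E1 requires Δm_l = 0, ±1)
(c) forbidden — Δm_l = +3 (E1 requires Δm_l = 0, ±1)
(d) forbidden — Δl = +4 (E1 requires Δl = ±1)
(e) allowed
(f) allowed
(g) allowed
(h) forbidden — Δm_l = -4 (E1 requires Δm_l = 0, ±1)
(i) forbidden — Δm_l = -3 (E1 requires Δm_l = 0, ±1)
(j) forbidden — Δl = +3 (E1 requires Δl = ±1)
Total allowed: 4 of 10.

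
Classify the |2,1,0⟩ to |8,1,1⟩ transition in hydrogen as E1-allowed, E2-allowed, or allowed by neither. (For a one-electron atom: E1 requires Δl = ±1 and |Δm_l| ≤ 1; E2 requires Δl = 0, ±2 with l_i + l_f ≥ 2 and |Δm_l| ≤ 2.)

Δl = 1 − 1 = +0; l_i + l_f = 2.
Δm_l = +1.
E1 (Δl = ±1, |Δm_l| ≤ 1): not satisfied.
E2 (Δl = 0,±2, l_i+l_f ≥ 2, |Δm_l| ≤ 2): satisfied.

E2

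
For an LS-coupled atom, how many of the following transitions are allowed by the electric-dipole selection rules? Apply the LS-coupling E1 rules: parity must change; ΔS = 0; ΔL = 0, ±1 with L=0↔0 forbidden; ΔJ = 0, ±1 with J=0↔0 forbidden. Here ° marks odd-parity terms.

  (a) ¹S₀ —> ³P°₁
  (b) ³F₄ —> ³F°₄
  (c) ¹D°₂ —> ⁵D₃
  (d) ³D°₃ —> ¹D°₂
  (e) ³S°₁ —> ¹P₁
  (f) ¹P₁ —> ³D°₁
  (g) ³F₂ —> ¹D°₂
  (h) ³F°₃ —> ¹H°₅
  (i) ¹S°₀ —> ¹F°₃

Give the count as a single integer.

(a) forbidden (ΔS fails)
(b) allowed
(c) forbidden (ΔS fails)
(d) forbidden (parity, ΔS fail)
(e) forbidden (ΔS fails)
(f) forbidden (ΔS fails)
(g) forbidden (ΔS fails)
(h) forbidden (parity, ΔS, ΔL, ΔJ fail)
(i) forbidden (parity, ΔL, ΔJ fail)
Total allowed: 1 of 9.

1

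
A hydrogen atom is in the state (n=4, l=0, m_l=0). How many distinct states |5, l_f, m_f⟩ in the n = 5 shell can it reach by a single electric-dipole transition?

E1 requires Δl = ±1, so l_f ∈ {-1, 1}; with 0 ≤ l_f ≤ n_f−1 = 4, the allowed l_f values are {1}.
For l_f = 1: m_f ∈ {m_i−1, m_i, m_i+1} ∩ [−1, 1] = {-1, 0, 1} → 3 states.
Total: 3.

3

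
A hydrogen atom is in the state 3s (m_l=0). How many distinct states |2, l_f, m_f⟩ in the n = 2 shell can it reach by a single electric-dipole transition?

E1 requires Δl = ±1, so l_f ∈ {-1, 1}; with 0 ≤ l_f ≤ n_f−1 = 1, the allowed l_f values are {1}.
For l_f = 1: m_f ∈ {m_i−1, m_i, m_i+1} ∩ [−1, 1] = {-1, 0, 1} → 3 states.
Total: 3.

3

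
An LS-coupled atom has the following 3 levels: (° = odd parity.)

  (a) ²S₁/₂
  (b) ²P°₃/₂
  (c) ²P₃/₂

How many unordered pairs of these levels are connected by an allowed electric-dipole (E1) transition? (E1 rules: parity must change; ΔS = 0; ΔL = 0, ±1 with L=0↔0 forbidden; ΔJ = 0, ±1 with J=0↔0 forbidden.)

(a)–(b): allowed.
(a)–(c): forbidden (parity).
(b)–(c): allowed.
Allowed pairs: 2 of 3.

2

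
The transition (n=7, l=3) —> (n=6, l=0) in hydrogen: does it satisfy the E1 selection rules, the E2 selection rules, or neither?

Δl = 0 − 3 = -3; l_i + l_f = 3.
E1 (Δl = ±1): not satisfied.
E2 (Δl = 0,±2, l_i+l_f ≥ 2): not satisfied.

neither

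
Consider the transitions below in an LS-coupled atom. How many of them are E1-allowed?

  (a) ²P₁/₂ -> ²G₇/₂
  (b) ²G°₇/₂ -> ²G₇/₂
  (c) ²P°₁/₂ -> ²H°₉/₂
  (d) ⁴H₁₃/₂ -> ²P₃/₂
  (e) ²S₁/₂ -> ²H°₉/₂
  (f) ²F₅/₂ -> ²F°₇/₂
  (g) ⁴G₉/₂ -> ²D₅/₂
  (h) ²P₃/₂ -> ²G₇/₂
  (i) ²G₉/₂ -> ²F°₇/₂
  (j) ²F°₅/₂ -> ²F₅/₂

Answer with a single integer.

(a) forbidden (parity, ΔL, ΔJ fail)
(b) allowed
(c) forbidden (parity, ΔL, ΔJ fail)
(d) forbidden (parity, ΔS, ΔL, ΔJ fail)
(e) forbidden (ΔL, ΔJ fail)
(f) allowed
(g) forbidden (parity, ΔS, ΔL, ΔJ fail)
(h) forbidden (parity, ΔL, ΔJ fail)
(i) allowed
(j) allowed
Total allowed: 4 of 10.

4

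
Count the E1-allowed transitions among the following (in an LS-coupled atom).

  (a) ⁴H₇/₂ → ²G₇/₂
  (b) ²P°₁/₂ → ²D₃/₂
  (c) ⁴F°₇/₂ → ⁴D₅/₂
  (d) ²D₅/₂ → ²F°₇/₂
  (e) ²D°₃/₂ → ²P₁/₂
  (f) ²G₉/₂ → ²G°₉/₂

5

(a) forbidden (parity, ΔS fail)
(b) allowed
(c) allowed
(d) allowed
(e) allowed
(f) allowed
Total allowed: 5 of 6.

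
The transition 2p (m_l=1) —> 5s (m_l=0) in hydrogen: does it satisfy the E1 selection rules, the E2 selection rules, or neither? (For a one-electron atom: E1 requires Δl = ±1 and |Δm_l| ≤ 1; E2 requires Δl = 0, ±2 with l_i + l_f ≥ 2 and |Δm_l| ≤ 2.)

Δl = 0 − 1 = -1; l_i + l_f = 1.
Δm_l = -1.
E1 (Δl = ±1, |Δm_l| ≤ 1): satisfied.
E2 (Δl = 0,±2, l_i+l_f ≥ 2, |Δm_l| ≤ 2): not satisfied.

E1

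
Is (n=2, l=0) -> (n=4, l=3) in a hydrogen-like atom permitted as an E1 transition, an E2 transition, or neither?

neither

Δl = 3 − 0 = +3; l_i + l_f = 3.
E1 (Δl = ±1): not satisfied.
E2 (Δl = 0,±2, l_i+l_f ≥ 2): not satisfied.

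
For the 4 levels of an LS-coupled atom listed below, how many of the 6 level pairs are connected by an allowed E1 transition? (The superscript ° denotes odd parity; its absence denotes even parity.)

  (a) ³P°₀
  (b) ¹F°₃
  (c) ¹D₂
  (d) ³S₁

2

(a)–(b): forbidden (parity, ΔS, ΔL, ΔJ).
(a)–(c): forbidden (ΔS, ΔJ).
(a)–(d): allowed.
(b)–(c): allowed.
(b)–(d): forbidden (ΔS, ΔL, ΔJ).
(c)–(d): forbidden (parity, ΔS, ΔL).
Allowed pairs: 2 of 6.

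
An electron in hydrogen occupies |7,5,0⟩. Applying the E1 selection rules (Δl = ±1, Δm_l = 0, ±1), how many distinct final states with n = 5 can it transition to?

3

E1 requires Δl = ±1, so l_f ∈ {4, 6}; with 0 ≤ l_f ≤ n_f−1 = 4, the allowed l_f values are {4}.
For l_f = 4: m_f ∈ {m_i−1, m_i, m_i+1} ∩ [−4, 4] = {-1, 0, 1} → 3 states.
Total: 3.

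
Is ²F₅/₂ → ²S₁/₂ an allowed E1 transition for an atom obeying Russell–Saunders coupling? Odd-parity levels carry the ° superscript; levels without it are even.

forbidden

Initial level: S=1/2, L=3, J=5/2, parity even. Final level: S=1/2, L=0, J=1/2, parity even.
Parity must change: even → even — ✗.
ΔS = 0: S: 1/2 → 1/2 — ✓.
ΔL = 0, ±1 (not L=0↔0): L: 3 → 0, ΔL = -3 — ✗.
ΔJ = 0, ±1 (not J=0↔0): J: 5/2 → 1/2, ΔJ = -2 — ✗.
Rule(s) violated: parity, ΔL, ΔJ.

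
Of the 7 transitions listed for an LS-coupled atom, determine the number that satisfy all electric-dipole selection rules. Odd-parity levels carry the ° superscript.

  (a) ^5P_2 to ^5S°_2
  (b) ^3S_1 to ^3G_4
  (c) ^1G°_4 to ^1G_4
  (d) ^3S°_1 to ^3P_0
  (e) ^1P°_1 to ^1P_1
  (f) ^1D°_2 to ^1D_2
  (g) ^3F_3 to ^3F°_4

6

(a) allowed
(b) forbidden (parity, ΔL, ΔJ fail)
(c) allowed
(d) allowed
(e) allowed
(f) allowed
(g) allowed
Total allowed: 6 of 7.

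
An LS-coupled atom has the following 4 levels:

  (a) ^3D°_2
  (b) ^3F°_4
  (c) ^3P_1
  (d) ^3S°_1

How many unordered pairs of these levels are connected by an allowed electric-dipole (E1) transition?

(a)–(b): forbidden (parity, ΔJ).
(a)–(c): allowed.
(a)–(d): forbidden (parity, ΔL).
(b)–(c): forbidden (ΔL, ΔJ).
(b)–(d): forbidden (parity, ΔL, ΔJ).
(c)–(d): allowed.
Allowed pairs: 2 of 6.

2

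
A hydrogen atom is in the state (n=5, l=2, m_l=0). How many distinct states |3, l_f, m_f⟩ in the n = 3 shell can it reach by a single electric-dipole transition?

E1 requires Δl = ±1, so l_f ∈ {1, 3}; with 0 ≤ l_f ≤ n_f−1 = 2, the allowed l_f values are {1}.
For l_f = 1: m_f ∈ {m_i−1, m_i, m_i+1} ∩ [−1, 1] = {-1, 0, 1} → 3 states.
Total: 3.

3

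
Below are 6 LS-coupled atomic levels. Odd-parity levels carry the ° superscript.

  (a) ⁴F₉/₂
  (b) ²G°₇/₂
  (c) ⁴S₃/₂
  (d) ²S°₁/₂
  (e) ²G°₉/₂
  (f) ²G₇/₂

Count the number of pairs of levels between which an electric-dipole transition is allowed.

2

(a)–(b): forbidden (ΔS).
(a)–(c): forbidden (parity, ΔL, ΔJ).
(a)–(d): forbidden (ΔS, ΔL, ΔJ).
(a)–(e): forbidden (ΔS).
(a)–(f): forbidden (parity, ΔS).
(b)–(c): forbidden (ΔS, ΔL, ΔJ).
(b)–(d): forbidden (parity, ΔL, ΔJ).
(b)–(e): forbidden (parity).
(b)–(f): allowed.
(c)–(d): forbidden (ΔS, ΔL).
(c)–(e): forbidden (ΔS, ΔL, ΔJ).
(c)–(f): forbidden (parity, ΔS, ΔL, ΔJ).
(d)–(e): forbidden (parity, ΔL, ΔJ).
(d)–(f): forbidden (ΔL, ΔJ).
(e)–(f): allowed.
Allowed pairs: 2 of 15.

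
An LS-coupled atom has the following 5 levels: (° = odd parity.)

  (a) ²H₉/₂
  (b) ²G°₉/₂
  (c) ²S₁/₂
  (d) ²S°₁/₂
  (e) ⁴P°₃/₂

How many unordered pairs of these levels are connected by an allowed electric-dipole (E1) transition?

(a)–(b): allowed.
(a)–(c): forbidden (parity, ΔL, ΔJ).
(a)–(d): forbidden (ΔL, ΔJ).
(a)–(e): forbidden (ΔS, ΔL, ΔJ).
(b)–(c): forbidden (ΔL, ΔJ).
(b)–(d): forbidden (parity, ΔL, ΔJ).
(b)–(e): forbidden (parity, ΔS, ΔL, ΔJ).
(c)–(d): forbidden (ΔL).
(c)–(e): forbidden (ΔS).
(d)–(e): forbidden (parity, ΔS).
Allowed pairs: 1 of 10.

1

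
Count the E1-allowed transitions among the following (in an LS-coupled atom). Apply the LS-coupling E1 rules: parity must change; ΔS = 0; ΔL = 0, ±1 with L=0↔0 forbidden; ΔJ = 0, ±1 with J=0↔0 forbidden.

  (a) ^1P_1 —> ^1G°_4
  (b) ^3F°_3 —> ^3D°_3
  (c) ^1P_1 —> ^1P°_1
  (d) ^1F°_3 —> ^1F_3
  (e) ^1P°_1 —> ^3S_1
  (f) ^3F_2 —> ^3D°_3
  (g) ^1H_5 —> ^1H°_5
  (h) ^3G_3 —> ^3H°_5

(a) forbidden (ΔL, ΔJ fail)
(b) forbidden (parity fails)
(c) allowed
(d) allowed
(e) forbidden (ΔS fails)
(f) allowed
(g) allowed
(h) forbidden (ΔJ fails)
Total allowed: 4 of 8.

4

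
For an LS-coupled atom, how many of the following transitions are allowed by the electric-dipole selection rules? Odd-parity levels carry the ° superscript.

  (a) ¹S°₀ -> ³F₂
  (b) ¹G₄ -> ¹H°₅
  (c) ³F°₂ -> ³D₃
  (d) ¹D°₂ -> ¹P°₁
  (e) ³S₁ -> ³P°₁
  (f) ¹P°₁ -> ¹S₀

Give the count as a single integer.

4

(a) forbidden (ΔS, ΔL, ΔJ fail)
(b) allowed
(c) allowed
(d) forbidden (parity fails)
(e) allowed
(f) allowed
Total allowed: 4 of 6.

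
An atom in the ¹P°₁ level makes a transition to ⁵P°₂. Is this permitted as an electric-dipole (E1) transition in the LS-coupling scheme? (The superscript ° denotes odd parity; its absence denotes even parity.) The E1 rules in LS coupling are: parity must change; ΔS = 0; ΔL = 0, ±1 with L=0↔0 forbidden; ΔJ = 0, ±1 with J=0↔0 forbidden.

Parity must change: odd → odd — fails.
ΔS = 0: S: 0 → 2 — fails.
ΔL = 0, ±1 (not L=0↔0): L: 1 → 1, ΔL = +0 — ok.
ΔJ = 0, ±1 (not J=0↔0): J: 1 → 2, ΔJ = +1 — ok.
Rule(s) violated: parity, ΔS.

forbidden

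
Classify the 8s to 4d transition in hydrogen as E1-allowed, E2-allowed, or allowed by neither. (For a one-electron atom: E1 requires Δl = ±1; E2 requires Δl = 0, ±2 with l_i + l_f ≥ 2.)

Δl = 2 − 0 = +2; l_i + l_f = 2.
E1 (Δl = ±1): not satisfied.
E2 (Δl = 0,±2, l_i+l_f ≥ 2): satisfied.

E2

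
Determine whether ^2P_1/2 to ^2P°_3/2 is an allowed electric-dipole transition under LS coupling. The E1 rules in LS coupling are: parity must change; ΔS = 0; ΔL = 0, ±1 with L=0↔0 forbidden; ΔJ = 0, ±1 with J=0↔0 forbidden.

allowed

Initial level: S=1/2, L=1, J=1/2, parity even. Final level: S=1/2, L=1, J=3/2, parity odd.
Parity must change: even → odd — satisfied.
ΔS = 0: S: 1/2 → 1/2 — satisfied.
ΔL = 0, ±1 (not L=0↔0): L: 1 → 1, ΔL = +0 — satisfied.
ΔJ = 0, ±1 (not J=0↔0): J: 1/2 → 3/2, ΔJ = +1 — satisfied.
All four E1 rules are satisfied.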